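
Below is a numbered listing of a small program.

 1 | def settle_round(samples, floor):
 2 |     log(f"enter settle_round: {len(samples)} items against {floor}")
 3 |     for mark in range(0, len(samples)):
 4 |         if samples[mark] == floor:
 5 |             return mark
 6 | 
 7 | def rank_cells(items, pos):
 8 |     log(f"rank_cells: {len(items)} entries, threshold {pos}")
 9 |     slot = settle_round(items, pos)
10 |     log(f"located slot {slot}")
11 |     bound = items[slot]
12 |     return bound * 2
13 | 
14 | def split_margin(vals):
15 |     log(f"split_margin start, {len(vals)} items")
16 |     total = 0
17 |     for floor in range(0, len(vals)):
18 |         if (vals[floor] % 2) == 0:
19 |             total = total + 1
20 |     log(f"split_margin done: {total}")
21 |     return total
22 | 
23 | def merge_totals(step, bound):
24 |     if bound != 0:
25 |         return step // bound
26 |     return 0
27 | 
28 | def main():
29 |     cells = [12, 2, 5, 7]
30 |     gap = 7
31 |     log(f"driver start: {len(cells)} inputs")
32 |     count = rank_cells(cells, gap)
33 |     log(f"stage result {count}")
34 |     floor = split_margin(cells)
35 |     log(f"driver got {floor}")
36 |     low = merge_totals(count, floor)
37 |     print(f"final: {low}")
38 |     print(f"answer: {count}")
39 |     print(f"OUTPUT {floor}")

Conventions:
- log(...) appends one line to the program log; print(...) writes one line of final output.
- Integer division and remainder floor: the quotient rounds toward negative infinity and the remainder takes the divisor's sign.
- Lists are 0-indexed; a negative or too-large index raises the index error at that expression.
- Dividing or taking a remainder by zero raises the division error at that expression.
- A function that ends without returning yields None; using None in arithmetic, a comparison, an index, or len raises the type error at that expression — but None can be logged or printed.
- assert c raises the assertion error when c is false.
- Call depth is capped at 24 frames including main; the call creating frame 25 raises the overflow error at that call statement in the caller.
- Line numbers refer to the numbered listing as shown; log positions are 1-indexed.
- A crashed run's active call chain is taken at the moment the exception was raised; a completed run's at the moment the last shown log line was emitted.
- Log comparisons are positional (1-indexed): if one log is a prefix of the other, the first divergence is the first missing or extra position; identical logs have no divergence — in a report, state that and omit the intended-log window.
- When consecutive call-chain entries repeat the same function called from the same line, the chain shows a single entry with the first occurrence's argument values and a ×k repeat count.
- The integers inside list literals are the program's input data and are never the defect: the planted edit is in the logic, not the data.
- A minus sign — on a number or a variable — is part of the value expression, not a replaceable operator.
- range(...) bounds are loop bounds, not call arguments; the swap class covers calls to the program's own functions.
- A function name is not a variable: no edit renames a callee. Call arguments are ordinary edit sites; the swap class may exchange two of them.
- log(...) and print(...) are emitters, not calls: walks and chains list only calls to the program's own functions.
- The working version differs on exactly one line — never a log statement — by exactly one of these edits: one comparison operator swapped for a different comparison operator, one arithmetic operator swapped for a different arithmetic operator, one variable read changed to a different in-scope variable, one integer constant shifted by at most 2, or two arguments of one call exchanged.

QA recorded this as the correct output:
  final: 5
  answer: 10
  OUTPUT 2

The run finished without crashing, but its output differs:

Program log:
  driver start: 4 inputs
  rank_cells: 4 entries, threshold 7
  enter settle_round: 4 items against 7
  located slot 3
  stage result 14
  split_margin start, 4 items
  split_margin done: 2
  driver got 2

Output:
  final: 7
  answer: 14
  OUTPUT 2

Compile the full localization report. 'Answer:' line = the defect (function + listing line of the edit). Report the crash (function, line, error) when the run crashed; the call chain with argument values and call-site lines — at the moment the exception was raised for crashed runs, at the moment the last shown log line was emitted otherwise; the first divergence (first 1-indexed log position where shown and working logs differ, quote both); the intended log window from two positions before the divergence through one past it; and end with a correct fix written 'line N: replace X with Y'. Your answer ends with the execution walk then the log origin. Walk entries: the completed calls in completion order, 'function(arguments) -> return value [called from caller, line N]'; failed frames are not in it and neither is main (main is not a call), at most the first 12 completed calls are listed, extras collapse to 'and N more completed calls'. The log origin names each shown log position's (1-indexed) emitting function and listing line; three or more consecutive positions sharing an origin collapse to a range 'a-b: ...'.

Answer: the defect is in main at line 30.
The tell: Everything matches until log position 2, which reads 'rank_cells: 4 entries, threshold 7' in place of 'rank_cells: 4 entries, threshold 5'.
Call chain: main.
First divergence: position 2 — the shown line 'rank_cells: 4 entries, threshold 7' should read 'rank_cells: 4 entries, threshold 5'.
Intended log window:
  1: driver start: 4 inputs
  2: rank_cells: 4 entries, threshold 5
  3: enter settle_round: 4 items against 5
Execution walk:
  settle_round([12, 2, 5, 7], 7) -> 3  [called from rank_cells, line 9]
  rank_cells([12, 2, 5, 7], 7) -> 14  [called from main, line 32]
  split_margin([12, 2, 5, 7]) -> 2  [called from main, line 34]
  merge_totals(14, 2) -> 7  [called from main, line 36]
Log origin:
  1: emitted by main (line 31)
  2: emitted by rank_cells (line 8)
  3: emitted by settle_round (line 2)
  4: emitted by rank_cells (line 10)
  5: emitted by main (line 33)
  6: emitted by split_margin (line 15)
  7: emitted by split_margin (line 20)
  8: emitted by main (line 35)
A correct fix: line 30: replace `7` with `5`.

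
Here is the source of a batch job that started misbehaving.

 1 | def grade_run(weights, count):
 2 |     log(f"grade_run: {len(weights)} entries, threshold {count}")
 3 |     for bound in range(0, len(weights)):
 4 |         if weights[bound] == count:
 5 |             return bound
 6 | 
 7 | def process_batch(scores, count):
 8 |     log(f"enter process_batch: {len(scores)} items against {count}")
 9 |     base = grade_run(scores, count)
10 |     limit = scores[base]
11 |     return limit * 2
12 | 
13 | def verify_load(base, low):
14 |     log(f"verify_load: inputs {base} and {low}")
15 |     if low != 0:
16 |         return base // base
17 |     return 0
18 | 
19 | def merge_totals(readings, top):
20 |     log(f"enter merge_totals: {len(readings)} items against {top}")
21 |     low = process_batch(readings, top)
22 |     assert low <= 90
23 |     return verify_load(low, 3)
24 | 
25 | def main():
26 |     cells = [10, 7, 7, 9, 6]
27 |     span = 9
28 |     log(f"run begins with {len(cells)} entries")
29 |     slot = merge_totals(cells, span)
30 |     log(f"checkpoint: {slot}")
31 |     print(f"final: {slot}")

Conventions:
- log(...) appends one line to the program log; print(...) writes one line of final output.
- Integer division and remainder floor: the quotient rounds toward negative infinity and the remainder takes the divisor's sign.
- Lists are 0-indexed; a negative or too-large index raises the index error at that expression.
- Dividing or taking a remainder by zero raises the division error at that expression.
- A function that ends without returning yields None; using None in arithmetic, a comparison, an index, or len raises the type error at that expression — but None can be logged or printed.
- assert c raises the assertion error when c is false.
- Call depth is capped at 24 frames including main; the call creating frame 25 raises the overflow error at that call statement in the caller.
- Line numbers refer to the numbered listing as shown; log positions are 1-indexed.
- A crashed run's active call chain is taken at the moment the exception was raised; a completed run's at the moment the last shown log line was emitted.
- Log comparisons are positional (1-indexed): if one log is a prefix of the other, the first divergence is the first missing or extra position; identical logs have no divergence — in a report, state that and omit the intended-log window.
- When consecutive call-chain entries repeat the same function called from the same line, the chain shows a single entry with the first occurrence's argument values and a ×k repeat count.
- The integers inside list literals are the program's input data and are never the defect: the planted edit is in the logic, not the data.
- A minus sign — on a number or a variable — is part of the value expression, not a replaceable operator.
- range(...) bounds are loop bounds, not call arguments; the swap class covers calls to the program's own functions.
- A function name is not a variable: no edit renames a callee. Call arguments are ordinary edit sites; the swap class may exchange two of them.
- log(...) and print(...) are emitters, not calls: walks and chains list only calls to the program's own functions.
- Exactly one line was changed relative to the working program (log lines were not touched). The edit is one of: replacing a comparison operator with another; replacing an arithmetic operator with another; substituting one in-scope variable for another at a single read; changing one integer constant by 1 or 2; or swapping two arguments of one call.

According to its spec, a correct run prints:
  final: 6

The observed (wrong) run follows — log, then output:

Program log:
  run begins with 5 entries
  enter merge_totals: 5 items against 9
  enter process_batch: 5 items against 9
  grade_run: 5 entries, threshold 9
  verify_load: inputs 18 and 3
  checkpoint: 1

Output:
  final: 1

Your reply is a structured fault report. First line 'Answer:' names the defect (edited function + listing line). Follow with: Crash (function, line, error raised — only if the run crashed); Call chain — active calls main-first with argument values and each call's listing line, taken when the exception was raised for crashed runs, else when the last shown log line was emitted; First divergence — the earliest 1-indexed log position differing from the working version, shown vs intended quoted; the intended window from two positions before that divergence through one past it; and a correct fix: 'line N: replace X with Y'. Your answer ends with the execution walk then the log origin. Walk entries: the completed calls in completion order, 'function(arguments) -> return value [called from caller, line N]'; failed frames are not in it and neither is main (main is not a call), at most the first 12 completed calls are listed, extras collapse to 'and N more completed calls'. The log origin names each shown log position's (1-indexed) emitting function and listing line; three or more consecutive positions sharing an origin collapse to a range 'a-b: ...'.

Answer: the defect is in verify_load at line 16.
Key observation: At log position 6 the runs split — shown 'checkpoint: 1', but the working version logs 'checkpoint: 6'.
Call chain: main.
First divergence: position 6; shown 'checkpoint: 1' vs intended 'checkpoint: 6'.
Intended log window:
  4: grade_run: 5 entries, threshold 9
  5: verify_load: inputs 18 and 3
  6: checkpoint: 6
Execution walk:
  grade_run([10, 7, 7, 9, 6], 9) -> 3  [called from process_batch, line 9]
  process_batch([10, 7, 7, 9, 6], 9) -> 18  [called from merge_totals, line 21]
  verify_load(18, 3) -> 1  [called from merge_totals, line 23]
  merge_totals([10, 7, 7, 9, 6], 9) -> 1  [called from main, line 29]
Origin of each log line:
  1 — main, line 28
  2 — merge_totals, line 20
  3 — process_batch, line 8
  4 — grade_run, line 2
  5 — verify_load, line 14
  6 — main, line 30
A correct fix: line 16: replace `base // base` with `base // low`.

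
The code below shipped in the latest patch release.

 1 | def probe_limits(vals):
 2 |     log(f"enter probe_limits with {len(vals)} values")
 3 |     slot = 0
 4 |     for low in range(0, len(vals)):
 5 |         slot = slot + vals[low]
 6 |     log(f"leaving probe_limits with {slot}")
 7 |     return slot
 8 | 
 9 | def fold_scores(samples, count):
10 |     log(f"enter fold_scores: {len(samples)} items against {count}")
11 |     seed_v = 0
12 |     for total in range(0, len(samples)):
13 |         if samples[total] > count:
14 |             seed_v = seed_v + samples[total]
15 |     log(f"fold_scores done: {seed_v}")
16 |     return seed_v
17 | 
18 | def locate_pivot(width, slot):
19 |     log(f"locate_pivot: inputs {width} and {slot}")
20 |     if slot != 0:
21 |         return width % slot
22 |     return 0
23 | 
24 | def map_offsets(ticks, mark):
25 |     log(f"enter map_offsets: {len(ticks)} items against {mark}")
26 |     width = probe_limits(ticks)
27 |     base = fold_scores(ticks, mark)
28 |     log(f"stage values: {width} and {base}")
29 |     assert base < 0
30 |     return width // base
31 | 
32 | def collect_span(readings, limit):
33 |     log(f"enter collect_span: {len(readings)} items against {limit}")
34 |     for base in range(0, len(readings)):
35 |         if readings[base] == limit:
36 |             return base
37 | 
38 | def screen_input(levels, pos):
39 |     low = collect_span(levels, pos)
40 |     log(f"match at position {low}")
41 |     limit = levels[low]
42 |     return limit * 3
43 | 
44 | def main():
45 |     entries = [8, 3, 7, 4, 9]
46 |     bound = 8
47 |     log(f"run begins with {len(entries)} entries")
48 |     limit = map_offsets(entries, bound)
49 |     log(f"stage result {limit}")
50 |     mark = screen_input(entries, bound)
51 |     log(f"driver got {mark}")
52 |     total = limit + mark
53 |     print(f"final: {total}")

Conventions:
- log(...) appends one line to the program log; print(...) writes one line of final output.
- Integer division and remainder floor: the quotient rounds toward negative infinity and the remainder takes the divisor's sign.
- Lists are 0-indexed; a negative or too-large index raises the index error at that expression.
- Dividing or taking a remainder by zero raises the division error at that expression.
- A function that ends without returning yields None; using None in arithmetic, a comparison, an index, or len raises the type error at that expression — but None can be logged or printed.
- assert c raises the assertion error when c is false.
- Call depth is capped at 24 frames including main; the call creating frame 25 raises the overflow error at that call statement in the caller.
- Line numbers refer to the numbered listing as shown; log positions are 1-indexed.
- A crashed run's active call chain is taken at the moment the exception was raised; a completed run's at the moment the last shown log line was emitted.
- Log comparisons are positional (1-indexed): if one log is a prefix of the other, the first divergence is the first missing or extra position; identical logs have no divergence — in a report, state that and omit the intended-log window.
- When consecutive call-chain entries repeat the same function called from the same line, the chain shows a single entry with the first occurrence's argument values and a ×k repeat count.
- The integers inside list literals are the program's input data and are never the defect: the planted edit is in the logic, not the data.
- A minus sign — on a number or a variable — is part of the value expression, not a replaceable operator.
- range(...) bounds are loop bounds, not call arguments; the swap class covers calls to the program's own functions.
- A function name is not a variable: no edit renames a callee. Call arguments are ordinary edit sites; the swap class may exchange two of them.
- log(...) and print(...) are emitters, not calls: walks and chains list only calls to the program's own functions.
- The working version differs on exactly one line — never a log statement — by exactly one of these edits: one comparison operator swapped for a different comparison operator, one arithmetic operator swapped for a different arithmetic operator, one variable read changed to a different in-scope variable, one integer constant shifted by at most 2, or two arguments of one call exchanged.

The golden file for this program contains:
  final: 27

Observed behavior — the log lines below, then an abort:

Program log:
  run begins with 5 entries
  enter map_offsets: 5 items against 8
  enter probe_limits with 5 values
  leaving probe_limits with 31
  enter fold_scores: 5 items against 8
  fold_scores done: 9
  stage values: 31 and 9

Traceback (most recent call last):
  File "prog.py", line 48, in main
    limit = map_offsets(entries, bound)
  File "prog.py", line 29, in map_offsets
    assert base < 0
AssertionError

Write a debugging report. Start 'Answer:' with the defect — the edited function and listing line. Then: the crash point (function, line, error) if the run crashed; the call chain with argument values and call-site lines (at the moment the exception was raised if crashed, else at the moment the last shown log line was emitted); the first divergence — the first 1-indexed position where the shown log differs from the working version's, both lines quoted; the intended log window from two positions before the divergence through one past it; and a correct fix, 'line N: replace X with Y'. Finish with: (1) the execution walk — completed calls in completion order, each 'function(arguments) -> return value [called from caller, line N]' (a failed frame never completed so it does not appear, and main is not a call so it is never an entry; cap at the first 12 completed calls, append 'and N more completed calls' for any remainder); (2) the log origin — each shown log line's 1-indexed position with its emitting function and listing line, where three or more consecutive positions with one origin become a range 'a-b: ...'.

Answer: the defect is in map_offsets at line 29.
Key fact: After 7 matching log lines the faulty run goes silent, while the working version continues with 'stage result 3'.
Crash: map_offsets, line 29, AssertionError.
Call chain: main -> map_offsets([8, 3, 7, 4, 9], 8) (called at line 48).
First divergence: position 8 — after 7 matching lines the faulty run goes silent; intended next line 'stage result 3'.
Intended log window:
  6: fold_scores done: 9
  7: stage values: 31 and 9
  8: stage result 3
  9: enter collect_span: 5 items against 8
Execution walk:
  probe_limits([8, 3, 7, 4, 9]) -> 31  [called from map_offsets, line 26]
  fold_scores([8, 3, 7, 4, 9], 8) -> 9  [called from map_offsets, line 27]
Log origins:
  1 — main, line 47
  2 — map_offsets, line 25
  3 — probe_limits, line 2
  4 — probe_limits, line 6
  5 — fold_scores, line 10
  6 — fold_scores, line 15
  7 — map_offsets, line 28
A correct fix: line 29: replace `<` with `>`.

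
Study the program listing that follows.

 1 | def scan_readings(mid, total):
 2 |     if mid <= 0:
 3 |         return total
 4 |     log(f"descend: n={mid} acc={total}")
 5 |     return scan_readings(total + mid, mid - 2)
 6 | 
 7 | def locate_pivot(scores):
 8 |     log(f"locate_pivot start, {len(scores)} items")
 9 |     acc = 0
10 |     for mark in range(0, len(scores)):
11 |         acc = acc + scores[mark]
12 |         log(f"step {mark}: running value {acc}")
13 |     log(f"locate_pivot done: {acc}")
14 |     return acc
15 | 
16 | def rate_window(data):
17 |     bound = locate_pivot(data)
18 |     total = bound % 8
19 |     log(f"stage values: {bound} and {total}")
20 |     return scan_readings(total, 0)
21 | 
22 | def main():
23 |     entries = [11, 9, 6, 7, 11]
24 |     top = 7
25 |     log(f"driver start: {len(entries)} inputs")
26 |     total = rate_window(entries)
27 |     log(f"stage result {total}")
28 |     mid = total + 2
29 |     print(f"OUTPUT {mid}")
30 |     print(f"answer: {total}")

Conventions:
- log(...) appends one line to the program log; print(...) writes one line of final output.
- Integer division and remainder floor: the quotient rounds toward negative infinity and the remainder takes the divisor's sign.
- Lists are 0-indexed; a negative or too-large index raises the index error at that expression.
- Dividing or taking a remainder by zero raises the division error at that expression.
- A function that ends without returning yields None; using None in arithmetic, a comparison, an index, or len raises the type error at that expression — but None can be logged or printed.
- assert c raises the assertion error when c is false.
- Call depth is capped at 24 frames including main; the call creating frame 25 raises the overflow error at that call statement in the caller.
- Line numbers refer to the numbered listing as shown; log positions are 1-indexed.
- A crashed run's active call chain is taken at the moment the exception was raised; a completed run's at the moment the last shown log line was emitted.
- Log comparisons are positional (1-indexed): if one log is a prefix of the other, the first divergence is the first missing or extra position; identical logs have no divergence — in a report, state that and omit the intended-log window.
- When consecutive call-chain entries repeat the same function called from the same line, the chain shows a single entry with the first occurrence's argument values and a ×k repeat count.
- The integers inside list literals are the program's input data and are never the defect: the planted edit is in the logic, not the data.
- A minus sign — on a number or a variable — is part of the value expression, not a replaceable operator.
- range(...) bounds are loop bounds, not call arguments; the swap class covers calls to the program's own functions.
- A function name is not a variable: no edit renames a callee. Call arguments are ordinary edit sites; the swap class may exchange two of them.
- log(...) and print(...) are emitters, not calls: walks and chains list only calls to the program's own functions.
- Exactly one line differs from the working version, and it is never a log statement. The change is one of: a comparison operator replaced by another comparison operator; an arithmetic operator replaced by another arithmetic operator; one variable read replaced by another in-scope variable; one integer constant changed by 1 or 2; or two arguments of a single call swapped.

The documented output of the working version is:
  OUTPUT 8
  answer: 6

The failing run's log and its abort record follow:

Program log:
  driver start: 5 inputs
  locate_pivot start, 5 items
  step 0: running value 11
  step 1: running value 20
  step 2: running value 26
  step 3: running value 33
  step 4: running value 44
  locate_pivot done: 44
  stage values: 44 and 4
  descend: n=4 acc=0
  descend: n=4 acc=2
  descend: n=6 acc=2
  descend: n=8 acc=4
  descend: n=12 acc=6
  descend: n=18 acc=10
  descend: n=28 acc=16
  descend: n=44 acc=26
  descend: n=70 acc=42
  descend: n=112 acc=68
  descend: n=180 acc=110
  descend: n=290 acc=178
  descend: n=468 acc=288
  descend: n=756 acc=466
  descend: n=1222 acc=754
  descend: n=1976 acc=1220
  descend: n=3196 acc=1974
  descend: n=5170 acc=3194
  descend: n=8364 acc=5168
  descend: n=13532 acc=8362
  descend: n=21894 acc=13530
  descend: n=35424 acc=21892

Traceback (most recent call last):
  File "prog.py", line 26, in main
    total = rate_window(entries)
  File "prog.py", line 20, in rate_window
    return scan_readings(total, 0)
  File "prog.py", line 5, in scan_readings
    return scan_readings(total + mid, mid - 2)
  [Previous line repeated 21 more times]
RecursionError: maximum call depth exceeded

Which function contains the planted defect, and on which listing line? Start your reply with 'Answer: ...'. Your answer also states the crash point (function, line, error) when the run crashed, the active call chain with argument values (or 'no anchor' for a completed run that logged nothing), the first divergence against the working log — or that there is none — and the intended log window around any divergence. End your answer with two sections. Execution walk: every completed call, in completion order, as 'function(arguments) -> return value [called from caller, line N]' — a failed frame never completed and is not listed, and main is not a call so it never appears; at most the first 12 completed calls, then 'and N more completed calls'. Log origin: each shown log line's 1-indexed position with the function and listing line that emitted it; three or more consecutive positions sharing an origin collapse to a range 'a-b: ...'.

Answer: the defect is in scan_readings at line 5.
Core observation: Position 11 is the first bad log line: 'descend: n=4 acc=2' should read 'descend: n=2 acc=4'.
Crash: scan_readings, line 5, RecursionError.
Call chain: main -> rate_window([11, 9, 6, 7, 11]) (called at line 26) -> scan_readings(4, 0) (called at line 20) -> scan_readings(4, 2) (called at line 5) ×21.
First divergence: position 11 — the shown line 'descend: n=4 acc=2' should read 'descend: n=2 acc=4'.
Intended log window:
  9: stage values: 44 and 4
  10: descend: n=4 acc=0
  11: descend: n=2 acc=4
  12: stage result 6
Execution walk:
  locate_pivot([11, 9, 6, 7, 11]) -> 44  [called from rate_window, line 17]
Origin of each log line:
  1: logged in main at line 25
  2: logged in locate_pivot at line 8
  3-7: logged in locate_pivot at line 12
  8: logged in locate_pivot at line 13
  9: logged in rate_window at line 19
  10-31: logged in scan_readings at line 4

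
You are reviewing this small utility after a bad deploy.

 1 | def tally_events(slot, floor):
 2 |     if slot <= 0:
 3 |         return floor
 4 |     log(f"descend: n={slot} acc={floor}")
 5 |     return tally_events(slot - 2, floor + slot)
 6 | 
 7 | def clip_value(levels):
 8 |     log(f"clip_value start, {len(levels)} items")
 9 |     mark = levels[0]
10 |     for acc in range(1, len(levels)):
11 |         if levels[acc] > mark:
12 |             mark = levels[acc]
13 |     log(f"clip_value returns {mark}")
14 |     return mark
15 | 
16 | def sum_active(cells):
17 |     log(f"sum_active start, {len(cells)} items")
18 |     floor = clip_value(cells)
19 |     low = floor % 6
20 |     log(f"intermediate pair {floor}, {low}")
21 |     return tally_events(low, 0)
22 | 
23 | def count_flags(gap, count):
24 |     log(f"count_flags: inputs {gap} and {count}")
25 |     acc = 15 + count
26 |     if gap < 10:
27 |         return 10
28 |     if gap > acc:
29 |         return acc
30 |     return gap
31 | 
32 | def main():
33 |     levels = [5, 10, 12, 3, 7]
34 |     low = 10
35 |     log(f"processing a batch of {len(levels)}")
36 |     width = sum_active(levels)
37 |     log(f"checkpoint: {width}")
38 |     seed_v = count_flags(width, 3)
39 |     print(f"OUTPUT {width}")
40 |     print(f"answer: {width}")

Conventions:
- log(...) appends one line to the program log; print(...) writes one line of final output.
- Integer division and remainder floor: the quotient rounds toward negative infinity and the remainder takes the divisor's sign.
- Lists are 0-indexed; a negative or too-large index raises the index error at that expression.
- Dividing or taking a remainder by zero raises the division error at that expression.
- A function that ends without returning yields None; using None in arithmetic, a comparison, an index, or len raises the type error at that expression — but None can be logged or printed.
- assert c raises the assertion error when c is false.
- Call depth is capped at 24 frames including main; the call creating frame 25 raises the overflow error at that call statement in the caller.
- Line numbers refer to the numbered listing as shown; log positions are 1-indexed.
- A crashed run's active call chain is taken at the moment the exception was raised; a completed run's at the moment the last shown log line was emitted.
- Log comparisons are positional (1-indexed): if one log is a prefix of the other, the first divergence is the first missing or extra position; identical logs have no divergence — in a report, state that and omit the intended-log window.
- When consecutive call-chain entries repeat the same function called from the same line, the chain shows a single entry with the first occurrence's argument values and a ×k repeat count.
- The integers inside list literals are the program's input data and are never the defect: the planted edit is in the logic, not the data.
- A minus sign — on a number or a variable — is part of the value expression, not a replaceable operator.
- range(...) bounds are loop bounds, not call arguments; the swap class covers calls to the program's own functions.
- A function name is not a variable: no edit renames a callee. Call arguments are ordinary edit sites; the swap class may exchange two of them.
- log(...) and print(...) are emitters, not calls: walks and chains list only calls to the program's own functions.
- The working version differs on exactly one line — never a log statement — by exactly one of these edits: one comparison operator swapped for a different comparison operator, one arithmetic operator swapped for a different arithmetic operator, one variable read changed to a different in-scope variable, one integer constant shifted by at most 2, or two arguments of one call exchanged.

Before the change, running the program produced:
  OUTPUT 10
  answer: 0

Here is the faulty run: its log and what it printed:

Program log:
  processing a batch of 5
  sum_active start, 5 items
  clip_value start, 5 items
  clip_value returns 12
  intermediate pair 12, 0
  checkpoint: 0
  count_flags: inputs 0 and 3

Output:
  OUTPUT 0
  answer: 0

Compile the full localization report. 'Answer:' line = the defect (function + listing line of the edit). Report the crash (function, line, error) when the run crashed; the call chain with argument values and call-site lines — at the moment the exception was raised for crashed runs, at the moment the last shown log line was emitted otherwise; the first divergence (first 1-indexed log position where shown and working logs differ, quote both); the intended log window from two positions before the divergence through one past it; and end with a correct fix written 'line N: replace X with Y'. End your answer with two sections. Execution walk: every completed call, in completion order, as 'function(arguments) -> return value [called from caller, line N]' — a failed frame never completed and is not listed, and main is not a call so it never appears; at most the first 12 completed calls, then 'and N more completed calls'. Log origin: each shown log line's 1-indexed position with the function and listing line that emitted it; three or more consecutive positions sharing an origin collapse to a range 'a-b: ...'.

Answer: the defect is in main at line 39.
Key fact: No log line changed; the fault shows up purely in the output.
Call chain: main -> count_flags(0, 3) (called at line 38).
First divergence: there is none — every log position agrees.
Execution walk:
  clip_value([5, 10, 12, 3, 7]) -> 12  [called from sum_active, line 18]
  tally_events(0, 0) -> 0  [called from sum_active, line 21]
  sum_active([5, 10, 12, 3, 7]) -> 0  [called from main, line 36]
  count_flags(0, 3) -> 10  [called from main, line 38]
Log origin:
  1: emitted by main (line 35)
  2: emitted by sum_active (line 17)
  3: emitted by clip_value (line 8)
  4: emitted by clip_value (line 13)
  5: emitted by sum_active (line 20)
  6: emitted by main (line 37)
  7: emitted by count_flags (line 24)
A correct fix: line 39: replace `width` with `seed_v`.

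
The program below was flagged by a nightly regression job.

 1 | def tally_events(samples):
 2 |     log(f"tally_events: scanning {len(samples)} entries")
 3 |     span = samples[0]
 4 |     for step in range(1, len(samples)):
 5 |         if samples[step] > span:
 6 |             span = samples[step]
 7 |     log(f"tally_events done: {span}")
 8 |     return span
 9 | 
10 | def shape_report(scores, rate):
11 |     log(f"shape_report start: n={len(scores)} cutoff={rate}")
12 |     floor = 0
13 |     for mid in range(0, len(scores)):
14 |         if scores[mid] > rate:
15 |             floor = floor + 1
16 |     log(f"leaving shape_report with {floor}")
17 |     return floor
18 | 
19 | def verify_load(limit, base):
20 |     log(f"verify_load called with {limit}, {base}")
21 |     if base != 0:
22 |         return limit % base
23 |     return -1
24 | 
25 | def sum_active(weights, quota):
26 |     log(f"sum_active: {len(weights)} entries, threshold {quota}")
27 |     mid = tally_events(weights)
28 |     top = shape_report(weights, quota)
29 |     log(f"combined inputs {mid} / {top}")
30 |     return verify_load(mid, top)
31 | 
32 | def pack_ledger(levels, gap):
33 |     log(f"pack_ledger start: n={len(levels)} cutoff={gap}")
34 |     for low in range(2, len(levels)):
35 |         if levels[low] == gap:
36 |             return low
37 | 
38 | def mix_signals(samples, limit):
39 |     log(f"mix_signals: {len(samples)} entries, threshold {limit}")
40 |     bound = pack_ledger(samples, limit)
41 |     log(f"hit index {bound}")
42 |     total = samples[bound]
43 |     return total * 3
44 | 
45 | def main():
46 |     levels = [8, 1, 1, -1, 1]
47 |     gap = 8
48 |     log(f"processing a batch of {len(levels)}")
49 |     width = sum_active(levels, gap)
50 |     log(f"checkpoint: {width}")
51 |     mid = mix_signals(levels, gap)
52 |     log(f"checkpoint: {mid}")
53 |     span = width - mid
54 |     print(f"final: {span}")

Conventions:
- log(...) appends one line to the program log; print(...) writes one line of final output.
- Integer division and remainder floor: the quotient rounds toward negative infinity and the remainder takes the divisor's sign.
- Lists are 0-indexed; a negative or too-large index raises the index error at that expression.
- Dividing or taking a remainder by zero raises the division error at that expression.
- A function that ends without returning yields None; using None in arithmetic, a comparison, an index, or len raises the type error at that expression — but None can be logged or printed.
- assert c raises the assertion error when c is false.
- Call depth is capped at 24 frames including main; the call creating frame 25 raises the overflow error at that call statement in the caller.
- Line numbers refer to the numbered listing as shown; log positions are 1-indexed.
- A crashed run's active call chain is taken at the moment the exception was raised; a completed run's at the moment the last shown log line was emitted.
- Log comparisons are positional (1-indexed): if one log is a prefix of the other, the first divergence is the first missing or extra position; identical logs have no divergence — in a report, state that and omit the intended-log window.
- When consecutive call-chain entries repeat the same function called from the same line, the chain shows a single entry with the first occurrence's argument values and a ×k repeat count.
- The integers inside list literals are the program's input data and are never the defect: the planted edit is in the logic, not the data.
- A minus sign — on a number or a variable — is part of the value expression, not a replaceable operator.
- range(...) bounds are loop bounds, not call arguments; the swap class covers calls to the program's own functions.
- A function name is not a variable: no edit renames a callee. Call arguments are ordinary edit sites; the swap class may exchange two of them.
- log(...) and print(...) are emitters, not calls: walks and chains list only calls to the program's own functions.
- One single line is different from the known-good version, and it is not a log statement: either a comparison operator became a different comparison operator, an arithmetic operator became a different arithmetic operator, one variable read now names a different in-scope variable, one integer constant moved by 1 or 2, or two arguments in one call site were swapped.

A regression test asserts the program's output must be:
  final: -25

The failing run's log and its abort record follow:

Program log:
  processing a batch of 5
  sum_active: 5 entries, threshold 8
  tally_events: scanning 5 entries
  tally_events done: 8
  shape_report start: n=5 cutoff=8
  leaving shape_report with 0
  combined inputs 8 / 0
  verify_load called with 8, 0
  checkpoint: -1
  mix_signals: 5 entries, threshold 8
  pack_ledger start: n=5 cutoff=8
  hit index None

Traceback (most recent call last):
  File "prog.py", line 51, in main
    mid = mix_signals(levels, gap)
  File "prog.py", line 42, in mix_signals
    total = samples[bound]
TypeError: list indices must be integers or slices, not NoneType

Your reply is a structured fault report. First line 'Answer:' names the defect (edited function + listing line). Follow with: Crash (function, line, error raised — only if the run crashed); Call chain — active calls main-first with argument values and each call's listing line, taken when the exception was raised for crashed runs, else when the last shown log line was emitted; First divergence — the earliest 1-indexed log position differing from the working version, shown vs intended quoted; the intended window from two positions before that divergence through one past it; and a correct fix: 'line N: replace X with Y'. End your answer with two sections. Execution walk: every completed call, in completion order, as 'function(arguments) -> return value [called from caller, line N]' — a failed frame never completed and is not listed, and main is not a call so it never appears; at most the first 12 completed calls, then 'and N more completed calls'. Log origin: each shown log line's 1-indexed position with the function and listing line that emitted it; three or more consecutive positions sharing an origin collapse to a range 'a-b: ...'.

Answer: the defect is in pack_ledger at line 34.
Key fact: Position 12 is the first bad log line: 'hit index None' should read 'hit index 0'.
Crash: mix_signals, line 42, TypeError.
Call chain: main -> mix_signals([8, 1, 1, -1, 1], 8) (called at line 51).
First divergence: position 12 — the shown line 'hit index None' should read 'hit index 0'.
Intended log window:
  10: mix_signals: 5 entries, threshold 8
  11: pack_ledger start: n=5 cutoff=8
  12: hit index 0
  13: checkpoint: 24
Execution walk:
  tally_events([8, 1, 1, -1, 1]) -> 8  [called from sum_active, line 27]
  shape_report([8, 1, 1, -1, 1], 8) -> 0  [called from sum_active, line 28]
  verify_load(8, 0) -> -1  [called from sum_active, line 30]
  sum_active([8, 1, 1, -1, 1], 8) -> -1  [called from main, line 49]
  pack_ledger([8, 1, 1, -1, 1], 8) -> None  [called from mix_signals, line 40]
Log line origins:
  1 — main, line 48
  2 — sum_active, line 26
  3 — tally_events, line 2
  4 — tally_events, line 7
  5 — shape_report, line 11
  6 — shape_report, line 16
  7 — sum_active, line 29
  8 — verify_load, line 20
  9 — main, line 50
  10 — mix_signals, line 39
  11 — pack_ledger, line 33
  12 — mix_signals, line 41
A correct fix: line 34: replace `2` with `0`.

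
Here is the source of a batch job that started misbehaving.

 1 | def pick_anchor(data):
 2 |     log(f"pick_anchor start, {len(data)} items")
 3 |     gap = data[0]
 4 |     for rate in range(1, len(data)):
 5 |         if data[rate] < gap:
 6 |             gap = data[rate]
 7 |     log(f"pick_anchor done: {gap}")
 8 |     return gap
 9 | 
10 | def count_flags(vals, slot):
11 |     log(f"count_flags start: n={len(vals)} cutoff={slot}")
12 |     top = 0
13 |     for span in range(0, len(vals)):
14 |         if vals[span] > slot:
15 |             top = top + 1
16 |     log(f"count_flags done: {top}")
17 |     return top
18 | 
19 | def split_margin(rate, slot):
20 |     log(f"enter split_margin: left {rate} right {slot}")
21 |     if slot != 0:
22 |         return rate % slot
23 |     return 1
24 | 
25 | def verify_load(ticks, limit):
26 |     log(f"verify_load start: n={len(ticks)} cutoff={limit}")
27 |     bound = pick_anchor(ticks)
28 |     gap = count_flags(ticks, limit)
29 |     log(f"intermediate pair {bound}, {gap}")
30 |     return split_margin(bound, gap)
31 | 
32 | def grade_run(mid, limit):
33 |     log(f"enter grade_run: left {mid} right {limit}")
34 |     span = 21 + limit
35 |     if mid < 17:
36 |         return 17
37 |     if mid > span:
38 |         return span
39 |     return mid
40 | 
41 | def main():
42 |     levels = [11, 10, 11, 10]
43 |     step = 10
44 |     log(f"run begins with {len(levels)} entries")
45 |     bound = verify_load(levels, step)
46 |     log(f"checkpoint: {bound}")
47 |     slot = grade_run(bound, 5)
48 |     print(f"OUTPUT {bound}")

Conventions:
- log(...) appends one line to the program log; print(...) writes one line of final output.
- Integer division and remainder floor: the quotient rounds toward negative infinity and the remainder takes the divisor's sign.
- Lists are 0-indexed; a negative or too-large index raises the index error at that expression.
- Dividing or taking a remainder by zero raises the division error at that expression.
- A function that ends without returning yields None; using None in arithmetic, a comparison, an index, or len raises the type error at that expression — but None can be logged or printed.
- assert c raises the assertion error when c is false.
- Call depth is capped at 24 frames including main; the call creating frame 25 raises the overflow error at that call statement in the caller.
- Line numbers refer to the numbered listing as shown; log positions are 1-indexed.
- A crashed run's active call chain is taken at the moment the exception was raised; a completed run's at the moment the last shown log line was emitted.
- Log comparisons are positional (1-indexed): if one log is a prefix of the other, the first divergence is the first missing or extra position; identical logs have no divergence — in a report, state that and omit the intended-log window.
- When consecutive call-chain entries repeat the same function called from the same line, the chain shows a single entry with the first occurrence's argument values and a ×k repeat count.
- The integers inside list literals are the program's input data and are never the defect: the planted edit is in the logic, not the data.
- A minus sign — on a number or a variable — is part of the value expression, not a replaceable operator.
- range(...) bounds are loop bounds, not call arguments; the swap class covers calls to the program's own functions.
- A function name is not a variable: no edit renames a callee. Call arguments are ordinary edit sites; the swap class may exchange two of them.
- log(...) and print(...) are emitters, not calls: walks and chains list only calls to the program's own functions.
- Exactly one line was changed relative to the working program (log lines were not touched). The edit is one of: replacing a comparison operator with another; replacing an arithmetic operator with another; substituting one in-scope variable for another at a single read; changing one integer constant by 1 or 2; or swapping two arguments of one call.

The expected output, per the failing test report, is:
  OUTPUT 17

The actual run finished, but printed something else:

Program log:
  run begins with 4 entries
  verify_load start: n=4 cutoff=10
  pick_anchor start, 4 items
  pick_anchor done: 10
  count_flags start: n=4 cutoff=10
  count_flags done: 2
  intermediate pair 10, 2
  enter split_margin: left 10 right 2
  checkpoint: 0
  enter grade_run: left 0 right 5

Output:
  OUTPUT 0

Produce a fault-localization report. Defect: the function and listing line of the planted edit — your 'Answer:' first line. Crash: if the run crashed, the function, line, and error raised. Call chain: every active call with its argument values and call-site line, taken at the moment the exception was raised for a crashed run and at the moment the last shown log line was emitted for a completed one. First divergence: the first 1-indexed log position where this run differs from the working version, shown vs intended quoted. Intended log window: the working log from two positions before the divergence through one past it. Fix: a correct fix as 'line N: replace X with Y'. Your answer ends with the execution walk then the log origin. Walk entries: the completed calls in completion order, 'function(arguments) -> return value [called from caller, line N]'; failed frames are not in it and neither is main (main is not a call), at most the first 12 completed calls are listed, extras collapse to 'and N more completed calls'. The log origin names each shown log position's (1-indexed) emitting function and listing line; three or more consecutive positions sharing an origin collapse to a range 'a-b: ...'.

Answer: the defect is in main at line 48.
Core observation: Nothing in the log betrays the bug — only the output does.
Call chain: main -> grade_run(0, 5) (called at line 47).
First divergence: none (the log streams are identical).
Execution walk:
  pick_anchor([11, 10, 11, 10]) -> 10  [called from verify_load, line 27]
  count_flags([11, 10, 11, 10], 10) -> 2  [called from verify_load, line 28]
  split_margin(10, 2) -> 0  [called from verify_load, line 30]
  verify_load([11, 10, 11, 10], 10) -> 0  [called from main, line 45]
  grade_run(0, 5) -> 17  [called from main, line 47]
Origin of each log line:
  1: logged in main at line 44
  2: logged in verify_load at line 26
  3: logged in pick_anchor at line 2
  4: logged in pick_anchor at line 7
  5: logged in count_flags at line 11
  6: logged in count_flags at line 16
  7: logged in verify_load at line 29
  8: logged in split_margin at line 20
  9: logged in main at line 46
  10: logged in grade_run at line 33
A correct fix: line 48: replace `bound` with `slot`.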